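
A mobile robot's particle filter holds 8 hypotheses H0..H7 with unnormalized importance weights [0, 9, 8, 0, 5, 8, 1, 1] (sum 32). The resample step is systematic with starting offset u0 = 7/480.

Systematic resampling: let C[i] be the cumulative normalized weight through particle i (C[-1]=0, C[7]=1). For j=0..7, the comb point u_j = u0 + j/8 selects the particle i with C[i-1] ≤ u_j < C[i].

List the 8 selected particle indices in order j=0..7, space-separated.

C = [0, 9/32, 17/32, 17/32, 11/16, 15/16, 31/32, 1]
j=0: u_0=7/480 ∈ [0, 9/32) → index 1
j=1: u_1=67/480 ∈ [0, 9/32) → index 1
j=2: u_2=127/480 ∈ [0, 9/32) → index 1
j=3: u_3=187/480 ∈ [9/32, 17/32) → index 2
j=4: u_4=247/480 ∈ [9/32, 17/32) → index 2
j=5: u_5=307/480 ∈ [17/32, 11/16) → index 4
j=6: u_6=367/480 ∈ [11/16, 15/16) → index 5
j=7: u_7=427/480 ∈ [11/16, 15/16) → index 5

1 1 1 2 2 4 5 5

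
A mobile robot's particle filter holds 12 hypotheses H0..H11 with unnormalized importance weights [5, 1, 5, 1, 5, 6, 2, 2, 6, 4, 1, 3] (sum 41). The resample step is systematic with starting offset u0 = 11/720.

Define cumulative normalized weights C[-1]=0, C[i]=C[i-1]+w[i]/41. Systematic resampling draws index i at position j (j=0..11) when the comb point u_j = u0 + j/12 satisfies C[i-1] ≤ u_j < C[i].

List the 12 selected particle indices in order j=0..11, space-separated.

C = [5/41, 6/41, 11/41, 12/41, 17/41, 23/41, 25/41, 27/41, 33/41, 37/41, 38/41, 1]
j=0: u_0=11/720 ∈ [0, 5/41) → index 0
j=1: u_1=71/720 ∈ [0, 5/41) → index 0
j=2: u_2=131/720 ∈ [6/41, 11/41) → index 2
j=3: u_3=191/720 ∈ [6/41, 11/41) → index 2
j=4: u_4=251/720 ∈ [12/41, 17/41) → index 4
j=5: u_5=311/720 ∈ [17/41, 23/41) → index 5
j=6: u_6=371/720 ∈ [17/41, 23/41) → index 5
j=7: u_7=431/720 ∈ [23/41, 25/41) → index 6
j=8: u_8=491/720 ∈ [27/41, 33/41) → index 8
j=9: u_9=551/720 ∈ [27/41, 33/41) → index 8
j=10: u_10=611/720 ∈ [33/41, 37/41) → index 9
j=11: u_11=671/720 ∈ [38/41, 1) → index 11

0 0 2 2 4 5 5 6 8 8 9 11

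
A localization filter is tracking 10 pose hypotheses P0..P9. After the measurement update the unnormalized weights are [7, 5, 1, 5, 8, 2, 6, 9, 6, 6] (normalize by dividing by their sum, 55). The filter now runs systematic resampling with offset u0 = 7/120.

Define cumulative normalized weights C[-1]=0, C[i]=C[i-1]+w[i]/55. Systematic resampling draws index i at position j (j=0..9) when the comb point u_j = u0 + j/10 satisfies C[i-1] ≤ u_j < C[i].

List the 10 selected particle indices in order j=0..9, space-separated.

C = [7/55, 12/55, 13/55, 18/55, 26/55, 28/55, 34/55, 43/55, 49/55, 1]
j=0: u_0=7/120 ∈ [0, 7/55) → index 0
j=1: u_1=19/120 ∈ [7/55, 12/55) → index 1
j=2: u_2=31/120 ∈ [13/55, 18/55) → index 3
j=3: u_3=43/120 ∈ [18/55, 26/55) → index 4
j=4: u_4=11/24 ∈ [18/55, 26/55) → index 4
j=5: u_5=67/120 ∈ [28/55, 34/55) → index 6
j=6: u_6=79/120 ∈ [34/55, 43/55) → index 7
j=7: u_7=91/120 ∈ [34/55, 43/55) → index 7
j=8: u_8=103/120 ∈ [43/55, 49/55) → index 8
j=9: u_9=23/24 ∈ [49/55, 1) → index 9

0 1 3 4 4 6 7 7 8 9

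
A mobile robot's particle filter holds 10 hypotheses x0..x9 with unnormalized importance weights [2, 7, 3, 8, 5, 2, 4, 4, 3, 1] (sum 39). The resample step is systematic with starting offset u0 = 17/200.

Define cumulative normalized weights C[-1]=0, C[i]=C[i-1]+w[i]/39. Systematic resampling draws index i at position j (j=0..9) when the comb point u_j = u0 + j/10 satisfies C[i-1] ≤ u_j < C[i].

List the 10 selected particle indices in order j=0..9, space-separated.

1 1 2 3 3 4 5 6 7 9

C = [2/39, 3/13, 4/13, 20/39, 25/39, 9/13, 31/39, 35/39, 38/39, 1]
j=0: u_0=17/200 ∈ [2/39, 3/13) → index 1
j=1: u_1=37/200 ∈ [2/39, 3/13) → index 1
j=2: u_2=57/200 ∈ [3/13, 4/13) → index 2
j=3: u_3=77/200 ∈ [4/13, 20/39) → index 3
j=4: u_4=97/200 ∈ [4/13, 20/39) → index 3
j=5: u_5=117/200 ∈ [20/39, 25/39) → index 4
j=6: u_6=137/200 ∈ [25/39, 9/13) → index 5
j=7: u_7=157/200 ∈ [9/13, 31/39) → index 6
j=8: u_8=177/200 ∈ [31/39, 35/39) → index 7
j=9: u_9=197/200 ∈ [38/39, 1) → index 9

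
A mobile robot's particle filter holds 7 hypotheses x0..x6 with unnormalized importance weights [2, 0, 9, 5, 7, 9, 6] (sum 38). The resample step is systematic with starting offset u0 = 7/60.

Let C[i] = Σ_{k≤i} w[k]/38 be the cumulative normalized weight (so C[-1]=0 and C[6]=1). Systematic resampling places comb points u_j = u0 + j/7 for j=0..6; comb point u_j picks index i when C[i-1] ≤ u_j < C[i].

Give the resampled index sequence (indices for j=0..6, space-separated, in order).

2 2 3 4 5 5 6

C = [1/19, 1/19, 11/38, 8/19, 23/38, 16/19, 1]
j=0: u_0=7/60 ∈ [1/19, 11/38) → index 2
j=1: u_1=109/420 ∈ [1/19, 11/38) → index 2
j=2: u_2=169/420 ∈ [11/38, 8/19) → index 3
j=3: u_3=229/420 ∈ [8/19, 23/38) → index 4
j=4: u_4=289/420 ∈ [23/38, 16/19) → index 5
j=5: u_5=349/420 ∈ [23/38, 16/19) → index 5
j=6: u_6=409/420 ∈ [16/19, 1) → index 6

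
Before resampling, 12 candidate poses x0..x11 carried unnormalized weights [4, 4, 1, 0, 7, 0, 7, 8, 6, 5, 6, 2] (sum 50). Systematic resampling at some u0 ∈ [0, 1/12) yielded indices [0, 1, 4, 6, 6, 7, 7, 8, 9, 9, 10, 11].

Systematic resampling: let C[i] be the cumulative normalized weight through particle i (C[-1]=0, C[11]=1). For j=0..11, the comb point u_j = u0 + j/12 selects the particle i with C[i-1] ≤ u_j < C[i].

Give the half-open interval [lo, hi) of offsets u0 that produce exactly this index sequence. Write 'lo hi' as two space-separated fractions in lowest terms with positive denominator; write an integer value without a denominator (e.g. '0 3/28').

11/150 23/300

C = [2/25, 4/25, 9/50, 9/50, 8/25, 8/25, 23/50, 31/50, 37/50, 21/25, 24/25, 1]
j=0 picked index 0: u0 ∈ [0, 2/25)
j=1 picked index 1: u0 ∈ [-1/300, 23/300)
j=2 picked index 4: u0 ∈ [1/75, 23/150)
j=3 picked index 6: u0 ∈ [7/100, 21/100)
j=4 picked index 6: u0 ∈ [-1/75, 19/150)
j=5 picked index 7: u0 ∈ [13/300, 61/300)
j=6 picked index 7: u0 ∈ [-1/25, 3/25)
j=7 picked index 8: u0 ∈ [11/300, 47/300)
j=8 picked index 9: u0 ∈ [11/150, 13/75)
j=9 picked index 9: u0 ∈ [-1/100, 9/100)
j=10 picked index 10: u0 ∈ [1/150, 19/150)
j=11 picked index 11: u0 ∈ [13/300, 1/12)
intersection: [11/150, 23/300)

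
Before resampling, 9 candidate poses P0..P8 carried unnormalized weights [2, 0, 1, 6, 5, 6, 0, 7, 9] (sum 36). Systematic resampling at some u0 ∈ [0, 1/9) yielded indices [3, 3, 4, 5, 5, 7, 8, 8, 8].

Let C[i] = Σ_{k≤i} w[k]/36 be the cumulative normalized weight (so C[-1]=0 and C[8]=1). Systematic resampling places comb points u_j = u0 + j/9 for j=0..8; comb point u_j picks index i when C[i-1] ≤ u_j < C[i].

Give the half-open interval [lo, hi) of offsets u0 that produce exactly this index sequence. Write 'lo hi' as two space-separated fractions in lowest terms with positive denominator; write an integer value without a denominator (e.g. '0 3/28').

C = [1/18, 1/18, 1/12, 1/4, 7/18, 5/9, 5/9, 3/4, 1]
j=0 picked index 3: u0 ∈ [1/12, 1/4)
j=1 picked index 3: u0 ∈ [-1/36, 5/36)
j=2 picked index 4: u0 ∈ [1/36, 1/6)
j=3 picked index 5: u0 ∈ [1/18, 2/9)
j=4 picked index 5: u0 ∈ [-1/18, 1/9)
j=5 picked index 7: u0 ∈ [0, 7/36)
j=6 picked index 8: u0 ∈ [1/12, 1/3)
j=7 picked index 8: u0 ∈ [-1/36, 2/9)
j=8 picked index 8: u0 ∈ [-5/36, 1/9)
intersection: [1/12, 1/9)

1/12 1/9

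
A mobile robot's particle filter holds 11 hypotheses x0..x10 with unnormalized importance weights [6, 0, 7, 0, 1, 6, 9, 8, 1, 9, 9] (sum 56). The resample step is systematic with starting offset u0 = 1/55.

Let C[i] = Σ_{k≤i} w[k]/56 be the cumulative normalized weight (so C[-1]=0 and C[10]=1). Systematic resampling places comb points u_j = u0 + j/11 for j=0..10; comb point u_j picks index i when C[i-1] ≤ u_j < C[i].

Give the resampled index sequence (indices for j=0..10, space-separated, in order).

0 2 2 5 6 6 7 7 9 9 10

C = [3/28, 3/28, 13/56, 13/56, 1/4, 5/14, 29/56, 37/56, 19/28, 47/56, 1]
j=0: u_0=1/55 ∈ [0, 3/28) → index 0
j=1: u_1=6/55 ∈ [3/28, 13/56) → index 2
j=2: u_2=1/5 ∈ [3/28, 13/56) → index 2
j=3: u_3=16/55 ∈ [1/4, 5/14) → index 5
j=4: u_4=21/55 ∈ [5/14, 29/56) → index 6
j=5: u_5=26/55 ∈ [5/14, 29/56) → index 6
j=6: u_6=31/55 ∈ [29/56, 37/56) → index 7
j=7: u_7=36/55 ∈ [29/56, 37/56) → index 7
j=8: u_8=41/55 ∈ [19/28, 47/56) → index 9
j=9: u_9=46/55 ∈ [19/28, 47/56) → index 9
j=10: u_10=51/55 ∈ [47/56, 1) → index 10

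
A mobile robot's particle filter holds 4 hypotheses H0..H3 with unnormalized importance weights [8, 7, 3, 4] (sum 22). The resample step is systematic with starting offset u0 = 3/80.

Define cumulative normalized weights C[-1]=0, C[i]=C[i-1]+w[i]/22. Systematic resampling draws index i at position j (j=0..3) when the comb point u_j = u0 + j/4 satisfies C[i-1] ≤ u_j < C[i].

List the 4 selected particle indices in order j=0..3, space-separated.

C = [4/11, 15/22, 9/11, 1]
j=0: u_0=3/80 ∈ [0, 4/11) → index 0
j=1: u_1=23/80 ∈ [0, 4/11) → index 0
j=2: u_2=43/80 ∈ [4/11, 15/22) → index 1
j=3: u_3=63/80 ∈ [15/22, 9/11) → index 2

0 0 1 2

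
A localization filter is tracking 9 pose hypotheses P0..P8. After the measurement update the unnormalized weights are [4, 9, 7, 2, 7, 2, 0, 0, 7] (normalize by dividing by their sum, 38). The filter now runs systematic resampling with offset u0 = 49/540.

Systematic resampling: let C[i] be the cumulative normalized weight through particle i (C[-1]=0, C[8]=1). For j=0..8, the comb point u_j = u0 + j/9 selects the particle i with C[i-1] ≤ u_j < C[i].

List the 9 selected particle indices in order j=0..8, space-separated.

0 1 1 2 3 4 4 8 8

C = [2/19, 13/38, 10/19, 11/19, 29/38, 31/38, 31/38, 31/38, 1]
j=0: u_0=49/540 ∈ [0, 2/19) → index 0
j=1: u_1=109/540 ∈ [2/19, 13/38) → index 1
j=2: u_2=169/540 ∈ [2/19, 13/38) → index 1
j=3: u_3=229/540 ∈ [13/38, 10/19) → index 2
j=4: u_4=289/540 ∈ [10/19, 11/19) → index 3
j=5: u_5=349/540 ∈ [11/19, 29/38) → index 4
j=6: u_6=409/540 ∈ [11/19, 29/38) → index 4
j=7: u_7=469/540 ∈ [31/38, 1) → index 8
j=8: u_8=529/540 ∈ [31/38, 1) → index 8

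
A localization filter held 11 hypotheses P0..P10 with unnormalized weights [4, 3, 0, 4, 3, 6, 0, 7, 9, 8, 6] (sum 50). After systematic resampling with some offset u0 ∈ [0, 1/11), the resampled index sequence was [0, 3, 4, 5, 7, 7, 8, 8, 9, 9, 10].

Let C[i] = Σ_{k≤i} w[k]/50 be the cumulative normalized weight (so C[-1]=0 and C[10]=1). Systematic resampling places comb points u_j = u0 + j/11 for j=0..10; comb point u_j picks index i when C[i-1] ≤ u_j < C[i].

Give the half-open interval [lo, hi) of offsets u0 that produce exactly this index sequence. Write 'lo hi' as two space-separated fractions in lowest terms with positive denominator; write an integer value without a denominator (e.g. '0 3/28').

27/550 17/275

C = [2/25, 7/50, 7/50, 11/50, 7/25, 2/5, 2/5, 27/50, 18/25, 22/25, 1]
j=0 picked index 0: u0 ∈ [0, 2/25)
j=1 picked index 3: u0 ∈ [27/550, 71/550)
j=2 picked index 4: u0 ∈ [21/550, 27/275)
j=3 picked index 5: u0 ∈ [2/275, 7/55)
j=4 picked index 7: u0 ∈ [2/55, 97/550)
j=5 picked index 7: u0 ∈ [-3/55, 47/550)
j=6 picked index 8: u0 ∈ [-3/550, 48/275)
j=7 picked index 8: u0 ∈ [-53/550, 23/275)
j=8 picked index 9: u0 ∈ [-2/275, 42/275)
j=9 picked index 9: u0 ∈ [-27/275, 17/275)
j=10 picked index 10: u0 ∈ [-8/275, 1/11)
intersection: [27/550, 17/275)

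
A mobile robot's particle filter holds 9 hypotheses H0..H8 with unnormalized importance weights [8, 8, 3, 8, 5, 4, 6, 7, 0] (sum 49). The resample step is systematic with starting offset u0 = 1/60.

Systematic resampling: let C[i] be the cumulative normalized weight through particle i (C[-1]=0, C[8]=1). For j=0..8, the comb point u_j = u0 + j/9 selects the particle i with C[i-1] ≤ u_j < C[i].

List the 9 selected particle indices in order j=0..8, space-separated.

0 0 1 2 3 4 5 6 7

C = [8/49, 16/49, 19/49, 27/49, 32/49, 36/49, 6/7, 1, 1]
j=0: u_0=1/60 ∈ [0, 8/49) → index 0
j=1: u_1=23/180 ∈ [0, 8/49) → index 0
j=2: u_2=43/180 ∈ [8/49, 16/49) → index 1
j=3: u_3=7/20 ∈ [16/49, 19/49) → index 2
j=4: u_4=83/180 ∈ [19/49, 27/49) → index 3
j=5: u_5=103/180 ∈ [27/49, 32/49) → index 4
j=6: u_6=41/60 ∈ [32/49, 36/49) → index 5
j=7: u_7=143/180 ∈ [36/49, 6/7) → index 6
j=8: u_8=163/180 ∈ [6/7, 1) → index 7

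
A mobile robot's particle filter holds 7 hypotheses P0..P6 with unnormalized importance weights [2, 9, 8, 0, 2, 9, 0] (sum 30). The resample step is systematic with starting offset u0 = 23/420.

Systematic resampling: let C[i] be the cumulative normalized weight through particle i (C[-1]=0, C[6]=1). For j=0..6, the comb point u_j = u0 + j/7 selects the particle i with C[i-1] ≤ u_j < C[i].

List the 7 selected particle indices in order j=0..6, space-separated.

0 1 1 2 2 5 5

C = [1/15, 11/30, 19/30, 19/30, 7/10, 1, 1]
j=0: u_0=23/420 ∈ [0, 1/15) → index 0
j=1: u_1=83/420 ∈ [1/15, 11/30) → index 1
j=2: u_2=143/420 ∈ [1/15, 11/30) → index 1
j=3: u_3=29/60 ∈ [11/30, 19/30) → index 2
j=4: u_4=263/420 ∈ [11/30, 19/30) → index 2
j=5: u_5=323/420 ∈ [7/10, 1) → index 5
j=6: u_6=383/420 ∈ [7/10, 1) → index 5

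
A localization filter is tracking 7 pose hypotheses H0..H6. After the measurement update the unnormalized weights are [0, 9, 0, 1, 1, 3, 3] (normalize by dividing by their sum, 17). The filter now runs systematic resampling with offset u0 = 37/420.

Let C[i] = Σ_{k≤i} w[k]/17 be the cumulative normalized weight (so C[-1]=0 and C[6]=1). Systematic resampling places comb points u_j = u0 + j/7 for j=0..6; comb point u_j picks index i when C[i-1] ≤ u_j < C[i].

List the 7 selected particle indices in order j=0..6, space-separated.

C = [0, 9/17, 9/17, 10/17, 11/17, 14/17, 1]
j=0: u_0=37/420 ∈ [0, 9/17) → index 1
j=1: u_1=97/420 ∈ [0, 9/17) → index 1
j=2: u_2=157/420 ∈ [0, 9/17) → index 1
j=3: u_3=31/60 ∈ [0, 9/17) → index 1
j=4: u_4=277/420 ∈ [11/17, 14/17) → index 5
j=5: u_5=337/420 ∈ [11/17, 14/17) → index 5
j=6: u_6=397/420 ∈ [14/17, 1) → index 6

1 1 1 1 5 5 6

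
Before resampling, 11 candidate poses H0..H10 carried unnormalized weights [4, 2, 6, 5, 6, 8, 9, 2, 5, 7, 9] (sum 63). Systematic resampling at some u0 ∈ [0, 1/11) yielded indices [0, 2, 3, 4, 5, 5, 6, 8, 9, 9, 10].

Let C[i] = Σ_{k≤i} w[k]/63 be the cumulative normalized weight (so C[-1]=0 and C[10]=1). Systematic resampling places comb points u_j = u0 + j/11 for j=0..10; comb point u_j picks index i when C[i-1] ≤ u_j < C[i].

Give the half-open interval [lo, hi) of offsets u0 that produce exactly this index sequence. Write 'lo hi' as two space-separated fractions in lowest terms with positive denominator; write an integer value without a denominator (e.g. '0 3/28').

C = [4/63, 2/21, 4/21, 17/63, 23/63, 31/63, 40/63, 2/3, 47/63, 6/7, 1]
j=0 picked index 0: u0 ∈ [0, 4/63)
j=1 picked index 2: u0 ∈ [1/231, 23/231)
j=2 picked index 3: u0 ∈ [2/231, 61/693)
j=3 picked index 4: u0 ∈ [-2/693, 64/693)
j=4 picked index 5: u0 ∈ [1/693, 89/693)
j=5 picked index 5: u0 ∈ [-62/693, 26/693)
j=6 picked index 6: u0 ∈ [-37/693, 62/693)
j=7 picked index 8: u0 ∈ [1/33, 76/693)
j=8 picked index 9: u0 ∈ [13/693, 10/77)
j=9 picked index 9: u0 ∈ [-50/693, 3/77)
j=10 picked index 10: u0 ∈ [-4/77, 1/11)
intersection: [1/33, 26/693)

1/33 26/693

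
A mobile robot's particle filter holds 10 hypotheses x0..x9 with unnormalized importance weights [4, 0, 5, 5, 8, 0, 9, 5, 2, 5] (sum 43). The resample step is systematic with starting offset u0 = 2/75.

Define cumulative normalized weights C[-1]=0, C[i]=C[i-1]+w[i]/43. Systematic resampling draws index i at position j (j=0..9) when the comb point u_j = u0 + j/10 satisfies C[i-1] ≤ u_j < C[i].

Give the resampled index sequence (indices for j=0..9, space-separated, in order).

C = [4/43, 4/43, 9/43, 14/43, 22/43, 22/43, 31/43, 36/43, 38/43, 1]
j=0: u_0=2/75 ∈ [0, 4/43) → index 0
j=1: u_1=19/150 ∈ [4/43, 9/43) → index 2
j=2: u_2=17/75 ∈ [9/43, 14/43) → index 3
j=3: u_3=49/150 ∈ [14/43, 22/43) → index 4
j=4: u_4=32/75 ∈ [14/43, 22/43) → index 4
j=5: u_5=79/150 ∈ [22/43, 31/43) → index 6
j=6: u_6=47/75 ∈ [22/43, 31/43) → index 6
j=7: u_7=109/150 ∈ [31/43, 36/43) → index 7
j=8: u_8=62/75 ∈ [31/43, 36/43) → index 7
j=9: u_9=139/150 ∈ [38/43, 1) → index 9

0 2 3 4 4 6 6 7 7 9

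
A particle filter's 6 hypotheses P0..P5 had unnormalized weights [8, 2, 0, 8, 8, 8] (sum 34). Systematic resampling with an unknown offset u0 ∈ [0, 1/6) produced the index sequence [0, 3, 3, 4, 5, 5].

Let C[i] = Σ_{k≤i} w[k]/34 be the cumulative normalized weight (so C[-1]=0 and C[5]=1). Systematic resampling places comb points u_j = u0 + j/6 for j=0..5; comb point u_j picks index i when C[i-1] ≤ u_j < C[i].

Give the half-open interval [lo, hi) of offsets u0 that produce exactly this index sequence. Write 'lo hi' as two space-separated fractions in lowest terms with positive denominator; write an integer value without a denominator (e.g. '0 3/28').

13/102 1/6

C = [4/17, 5/17, 5/17, 9/17, 13/17, 1]
j=0 picked index 0: u0 ∈ [0, 4/17)
j=1 picked index 3: u0 ∈ [13/102, 37/102)
j=2 picked index 3: u0 ∈ [-2/51, 10/51)
j=3 picked index 4: u0 ∈ [1/34, 9/34)
j=4 picked index 5: u0 ∈ [5/51, 1/3)
j=5 picked index 5: u0 ∈ [-7/102, 1/6)
intersection: [13/102, 1/6)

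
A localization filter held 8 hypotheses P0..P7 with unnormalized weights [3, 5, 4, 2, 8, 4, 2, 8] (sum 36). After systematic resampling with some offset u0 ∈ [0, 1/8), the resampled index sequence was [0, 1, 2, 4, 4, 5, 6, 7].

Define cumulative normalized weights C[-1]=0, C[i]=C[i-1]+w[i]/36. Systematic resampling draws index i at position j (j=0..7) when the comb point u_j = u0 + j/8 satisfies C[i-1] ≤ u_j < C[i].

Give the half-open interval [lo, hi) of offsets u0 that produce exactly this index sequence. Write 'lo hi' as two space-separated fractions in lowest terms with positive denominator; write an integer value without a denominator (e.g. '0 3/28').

C = [1/12, 2/9, 1/3, 7/18, 11/18, 13/18, 7/9, 1]
j=0 picked index 0: u0 ∈ [0, 1/12)
j=1 picked index 1: u0 ∈ [-1/24, 7/72)
j=2 picked index 2: u0 ∈ [-1/36, 1/12)
j=3 picked index 4: u0 ∈ [1/72, 17/72)
j=4 picked index 4: u0 ∈ [-1/9, 1/9)
j=5 picked index 5: u0 ∈ [-1/72, 7/72)
j=6 picked index 6: u0 ∈ [-1/36, 1/36)
j=7 picked index 7: u0 ∈ [-7/72, 1/8)
intersection: [1/72, 1/36)

1/72 1/36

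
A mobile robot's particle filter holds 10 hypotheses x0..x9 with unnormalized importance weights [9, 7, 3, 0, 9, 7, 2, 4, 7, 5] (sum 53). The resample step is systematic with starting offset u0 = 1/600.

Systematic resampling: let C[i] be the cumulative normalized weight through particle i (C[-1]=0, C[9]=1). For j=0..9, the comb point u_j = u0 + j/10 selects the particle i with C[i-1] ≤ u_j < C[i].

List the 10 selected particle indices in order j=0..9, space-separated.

C = [9/53, 16/53, 19/53, 19/53, 28/53, 35/53, 37/53, 41/53, 48/53, 1]
j=0: u_0=1/600 ∈ [0, 9/53) → index 0
j=1: u_1=61/600 ∈ [0, 9/53) → index 0
j=2: u_2=121/600 ∈ [9/53, 16/53) → index 1
j=3: u_3=181/600 ∈ [9/53, 16/53) → index 1
j=4: u_4=241/600 ∈ [19/53, 28/53) → index 4
j=5: u_5=301/600 ∈ [19/53, 28/53) → index 4
j=6: u_6=361/600 ∈ [28/53, 35/53) → index 5
j=7: u_7=421/600 ∈ [37/53, 41/53) → index 7
j=8: u_8=481/600 ∈ [41/53, 48/53) → index 8
j=9: u_9=541/600 ∈ [41/53, 48/53) → index 8

0 0 1 1 4 4 5 7 8 8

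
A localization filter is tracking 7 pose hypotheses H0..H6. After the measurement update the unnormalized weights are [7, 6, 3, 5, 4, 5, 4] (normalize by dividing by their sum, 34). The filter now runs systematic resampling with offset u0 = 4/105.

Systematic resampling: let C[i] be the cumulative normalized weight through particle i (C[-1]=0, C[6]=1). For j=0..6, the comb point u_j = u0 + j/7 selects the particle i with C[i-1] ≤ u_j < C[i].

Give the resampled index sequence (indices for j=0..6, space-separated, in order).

0 0 1 2 3 5 6

C = [7/34, 13/34, 8/17, 21/34, 25/34, 15/17, 1]
j=0: u_0=4/105 ∈ [0, 7/34) → index 0
j=1: u_1=19/105 ∈ [0, 7/34) → index 0
j=2: u_2=34/105 ∈ [7/34, 13/34) → index 1
j=3: u_3=7/15 ∈ [13/34, 8/17) → index 2
j=4: u_4=64/105 ∈ [8/17, 21/34) → index 3
j=5: u_5=79/105 ∈ [25/34, 15/17) → index 5
j=6: u_6=94/105 ∈ [15/17, 1) → index 6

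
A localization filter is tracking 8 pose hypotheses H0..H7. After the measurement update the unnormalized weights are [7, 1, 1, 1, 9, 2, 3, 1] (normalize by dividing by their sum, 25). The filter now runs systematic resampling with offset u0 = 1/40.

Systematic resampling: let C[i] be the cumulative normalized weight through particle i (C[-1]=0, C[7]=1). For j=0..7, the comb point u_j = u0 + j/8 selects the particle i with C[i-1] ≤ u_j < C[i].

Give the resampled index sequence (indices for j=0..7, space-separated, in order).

C = [7/25, 8/25, 9/25, 2/5, 19/25, 21/25, 24/25, 1]
j=0: u_0=1/40 ∈ [0, 7/25) → index 0
j=1: u_1=3/20 ∈ [0, 7/25) → index 0
j=2: u_2=11/40 ∈ [0, 7/25) → index 0
j=3: u_3=2/5 ∈ [2/5, 19/25) → index 4
j=4: u_4=21/40 ∈ [2/5, 19/25) → index 4
j=5: u_5=13/20 ∈ [2/5, 19/25) → index 4
j=6: u_6=31/40 ∈ [19/25, 21/25) → index 5
j=7: u_7=9/10 ∈ [21/25, 24/25) → index 6

0 0 0 4 4 4 5 6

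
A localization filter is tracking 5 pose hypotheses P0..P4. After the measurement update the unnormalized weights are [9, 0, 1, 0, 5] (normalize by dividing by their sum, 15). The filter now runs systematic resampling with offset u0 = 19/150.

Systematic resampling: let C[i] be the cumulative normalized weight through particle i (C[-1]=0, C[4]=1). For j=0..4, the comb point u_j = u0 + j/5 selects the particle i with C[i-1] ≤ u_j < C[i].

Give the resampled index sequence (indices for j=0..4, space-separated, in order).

0 0 0 4 4

C = [3/5, 3/5, 2/3, 2/3, 1]
j=0: u_0=19/150 ∈ [0, 3/5) → index 0
j=1: u_1=49/150 ∈ [0, 3/5) → index 0
j=2: u_2=79/150 ∈ [0, 3/5) → index 0
j=3: u_3=109/150 ∈ [2/3, 1) → index 4
j=4: u_4=139/150 ∈ [2/3, 1) → index 4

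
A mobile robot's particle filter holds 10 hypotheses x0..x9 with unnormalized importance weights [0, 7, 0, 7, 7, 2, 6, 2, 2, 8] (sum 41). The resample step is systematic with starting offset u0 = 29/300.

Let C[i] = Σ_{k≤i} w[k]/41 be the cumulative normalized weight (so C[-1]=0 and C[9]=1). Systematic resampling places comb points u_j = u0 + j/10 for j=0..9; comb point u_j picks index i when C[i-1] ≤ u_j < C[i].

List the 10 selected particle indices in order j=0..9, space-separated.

1 3 3 4 4 6 6 8 9 9

C = [0, 7/41, 7/41, 14/41, 21/41, 23/41, 29/41, 31/41, 33/41, 1]
j=0: u_0=29/300 ∈ [0, 7/41) → index 1
j=1: u_1=59/300 ∈ [7/41, 14/41) → index 3
j=2: u_2=89/300 ∈ [7/41, 14/41) → index 3
j=3: u_3=119/300 ∈ [14/41, 21/41) → index 4
j=4: u_4=149/300 ∈ [14/41, 21/41) → index 4
j=5: u_5=179/300 ∈ [23/41, 29/41) → index 6
j=6: u_6=209/300 ∈ [23/41, 29/41) → index 6
j=7: u_7=239/300 ∈ [31/41, 33/41) → index 8
j=8: u_8=269/300 ∈ [33/41, 1) → index 9
j=9: u_9=299/300 ∈ [33/41, 1) → index 9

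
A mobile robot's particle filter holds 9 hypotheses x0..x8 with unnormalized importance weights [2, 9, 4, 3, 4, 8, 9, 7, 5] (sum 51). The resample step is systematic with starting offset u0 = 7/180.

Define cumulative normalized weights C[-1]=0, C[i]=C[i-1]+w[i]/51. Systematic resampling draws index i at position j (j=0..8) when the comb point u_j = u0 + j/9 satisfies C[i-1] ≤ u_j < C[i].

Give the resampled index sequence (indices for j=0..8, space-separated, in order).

0 1 2 4 5 6 6 7 8

C = [2/51, 11/51, 5/17, 6/17, 22/51, 10/17, 13/17, 46/51, 1]
j=0: u_0=7/180 ∈ [0, 2/51) → index 0
j=1: u_1=3/20 ∈ [2/51, 11/51) → index 1
j=2: u_2=47/180 ∈ [11/51, 5/17) → index 2
j=3: u_3=67/180 ∈ [6/17, 22/51) → index 4
j=4: u_4=29/60 ∈ [22/51, 10/17) → index 5
j=5: u_5=107/180 ∈ [10/17, 13/17) → index 6
j=6: u_6=127/180 ∈ [10/17, 13/17) → index 6
j=7: u_7=49/60 ∈ [13/17, 46/51) → index 7
j=8: u_8=167/180 ∈ [46/51, 1) → index 8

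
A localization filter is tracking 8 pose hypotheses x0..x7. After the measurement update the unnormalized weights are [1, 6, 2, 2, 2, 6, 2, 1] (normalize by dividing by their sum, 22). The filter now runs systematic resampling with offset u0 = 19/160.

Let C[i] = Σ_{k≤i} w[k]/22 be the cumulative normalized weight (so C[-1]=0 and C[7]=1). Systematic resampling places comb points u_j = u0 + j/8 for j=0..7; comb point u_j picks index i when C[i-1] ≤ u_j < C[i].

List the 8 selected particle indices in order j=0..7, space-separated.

C = [1/22, 7/22, 9/22, 1/2, 13/22, 19/22, 21/22, 1]
j=0: u_0=19/160 ∈ [1/22, 7/22) → index 1
j=1: u_1=39/160 ∈ [1/22, 7/22) → index 1
j=2: u_2=59/160 ∈ [7/22, 9/22) → index 2
j=3: u_3=79/160 ∈ [9/22, 1/2) → index 3
j=4: u_4=99/160 ∈ [13/22, 19/22) → index 5
j=5: u_5=119/160 ∈ [13/22, 19/22) → index 5
j=6: u_6=139/160 ∈ [19/22, 21/22) → index 6
j=7: u_7=159/160 ∈ [21/22, 1) → index 7

1 1 2 3 5 5 6 7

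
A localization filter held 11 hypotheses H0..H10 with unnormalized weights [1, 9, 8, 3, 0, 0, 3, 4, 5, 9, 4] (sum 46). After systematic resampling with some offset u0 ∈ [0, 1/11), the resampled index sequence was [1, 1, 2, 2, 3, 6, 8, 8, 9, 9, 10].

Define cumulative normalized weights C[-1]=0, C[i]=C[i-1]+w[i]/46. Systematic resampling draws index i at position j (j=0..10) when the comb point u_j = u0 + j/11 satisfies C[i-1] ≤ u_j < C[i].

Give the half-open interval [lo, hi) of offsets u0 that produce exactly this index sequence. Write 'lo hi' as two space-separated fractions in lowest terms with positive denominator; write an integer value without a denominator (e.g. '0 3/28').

16/253 17/253

C = [1/46, 5/23, 9/23, 21/46, 21/46, 21/46, 12/23, 14/23, 33/46, 21/23, 1]
j=0 picked index 1: u0 ∈ [1/46, 5/23)
j=1 picked index 1: u0 ∈ [-35/506, 32/253)
j=2 picked index 2: u0 ∈ [9/253, 53/253)
j=3 picked index 2: u0 ∈ [-14/253, 30/253)
j=4 picked index 3: u0 ∈ [7/253, 47/506)
j=5 picked index 6: u0 ∈ [1/506, 17/253)
j=6 picked index 8: u0 ∈ [16/253, 87/506)
j=7 picked index 8: u0 ∈ [-7/253, 41/506)
j=8 picked index 9: u0 ∈ [-5/506, 47/253)
j=9 picked index 9: u0 ∈ [-51/506, 24/253)
j=10 picked index 10: u0 ∈ [1/253, 1/11)
intersection: [16/253, 17/253)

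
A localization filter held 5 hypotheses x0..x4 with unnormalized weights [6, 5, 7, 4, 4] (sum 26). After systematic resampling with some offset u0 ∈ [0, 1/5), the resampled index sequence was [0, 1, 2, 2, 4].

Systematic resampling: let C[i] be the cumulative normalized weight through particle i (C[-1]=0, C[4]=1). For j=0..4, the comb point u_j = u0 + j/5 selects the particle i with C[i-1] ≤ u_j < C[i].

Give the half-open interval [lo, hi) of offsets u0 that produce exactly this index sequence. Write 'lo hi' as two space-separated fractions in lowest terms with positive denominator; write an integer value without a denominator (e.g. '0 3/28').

C = [3/13, 11/26, 9/13, 11/13, 1]
j=0 picked index 0: u0 ∈ [0, 3/13)
j=1 picked index 1: u0 ∈ [2/65, 29/130)
j=2 picked index 2: u0 ∈ [3/130, 19/65)
j=3 picked index 2: u0 ∈ [-23/130, 6/65)
j=4 picked index 4: u0 ∈ [3/65, 1/5)
intersection: [3/65, 6/65)

3/65 6/65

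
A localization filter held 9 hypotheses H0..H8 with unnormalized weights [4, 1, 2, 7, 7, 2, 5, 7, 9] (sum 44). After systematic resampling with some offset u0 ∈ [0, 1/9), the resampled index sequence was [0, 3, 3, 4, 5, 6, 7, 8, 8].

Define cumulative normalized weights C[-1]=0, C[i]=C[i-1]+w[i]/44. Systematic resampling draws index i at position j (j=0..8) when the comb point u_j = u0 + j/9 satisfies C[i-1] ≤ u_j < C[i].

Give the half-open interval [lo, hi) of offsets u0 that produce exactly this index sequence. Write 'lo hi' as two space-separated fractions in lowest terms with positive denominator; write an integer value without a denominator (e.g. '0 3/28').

19/396 31/396

C = [1/11, 5/44, 7/44, 7/22, 21/44, 23/44, 7/11, 35/44, 1]
j=0 picked index 0: u0 ∈ [0, 1/11)
j=1 picked index 3: u0 ∈ [19/396, 41/198)
j=2 picked index 3: u0 ∈ [-25/396, 19/198)
j=3 picked index 4: u0 ∈ [-1/66, 19/132)
j=4 picked index 5: u0 ∈ [13/396, 31/396)
j=5 picked index 6: u0 ∈ [-13/396, 8/99)
j=6 picked index 7: u0 ∈ [-1/33, 17/132)
j=7 picked index 8: u0 ∈ [7/396, 2/9)
j=8 picked index 8: u0 ∈ [-37/396, 1/9)
intersection: [19/396, 31/396)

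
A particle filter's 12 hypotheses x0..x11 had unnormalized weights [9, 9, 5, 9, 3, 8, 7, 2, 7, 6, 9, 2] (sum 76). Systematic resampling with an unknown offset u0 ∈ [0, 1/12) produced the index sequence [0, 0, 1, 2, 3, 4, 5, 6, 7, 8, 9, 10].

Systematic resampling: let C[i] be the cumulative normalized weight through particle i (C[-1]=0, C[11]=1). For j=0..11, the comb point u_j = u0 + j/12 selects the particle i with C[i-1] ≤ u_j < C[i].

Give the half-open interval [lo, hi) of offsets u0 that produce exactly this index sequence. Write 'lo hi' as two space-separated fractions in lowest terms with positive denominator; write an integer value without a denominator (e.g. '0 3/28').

1/228 1/57

C = [9/76, 9/38, 23/76, 8/19, 35/76, 43/76, 25/38, 13/19, 59/76, 65/76, 37/38, 1]
j=0 picked index 0: u0 ∈ [0, 9/76)
j=1 picked index 0: u0 ∈ [-1/12, 2/57)
j=2 picked index 1: u0 ∈ [-11/228, 4/57)
j=3 picked index 2: u0 ∈ [-1/76, 1/19)
j=4 picked index 3: u0 ∈ [-7/228, 5/57)
j=5 picked index 4: u0 ∈ [1/228, 5/114)
j=6 picked index 5: u0 ∈ [-3/76, 5/76)
j=7 picked index 6: u0 ∈ [-1/57, 17/228)
j=8 picked index 7: u0 ∈ [-1/114, 1/57)
j=9 picked index 8: u0 ∈ [-5/76, 1/38)
j=10 picked index 9: u0 ∈ [-13/228, 5/228)
j=11 picked index 10: u0 ∈ [-7/114, 13/228)
intersection: [1/228, 1/57)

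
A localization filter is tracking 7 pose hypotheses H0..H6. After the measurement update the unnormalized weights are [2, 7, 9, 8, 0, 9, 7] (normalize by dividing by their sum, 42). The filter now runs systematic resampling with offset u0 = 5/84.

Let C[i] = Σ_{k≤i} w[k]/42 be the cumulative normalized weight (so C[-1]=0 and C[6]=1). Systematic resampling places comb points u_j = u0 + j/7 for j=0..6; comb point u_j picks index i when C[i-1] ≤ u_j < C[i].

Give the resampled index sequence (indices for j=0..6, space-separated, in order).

C = [1/21, 3/14, 3/7, 13/21, 13/21, 5/6, 1]
j=0: u_0=5/84 ∈ [1/21, 3/14) → index 1
j=1: u_1=17/84 ∈ [1/21, 3/14) → index 1
j=2: u_2=29/84 ∈ [3/14, 3/7) → index 2
j=3: u_3=41/84 ∈ [3/7, 13/21) → index 3
j=4: u_4=53/84 ∈ [13/21, 5/6) → index 5
j=5: u_5=65/84 ∈ [13/21, 5/6) → index 5
j=6: u_6=11/12 ∈ [5/6, 1) → index 6

1 1 2 3 5 5 6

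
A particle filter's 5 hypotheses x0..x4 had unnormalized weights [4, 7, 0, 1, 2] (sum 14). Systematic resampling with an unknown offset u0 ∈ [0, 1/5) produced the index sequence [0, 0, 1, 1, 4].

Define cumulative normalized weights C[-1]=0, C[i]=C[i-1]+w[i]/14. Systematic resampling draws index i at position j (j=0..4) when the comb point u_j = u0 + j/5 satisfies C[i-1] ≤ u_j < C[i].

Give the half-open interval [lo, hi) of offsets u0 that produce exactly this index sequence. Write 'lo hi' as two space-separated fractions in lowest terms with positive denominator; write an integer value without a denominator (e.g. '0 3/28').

2/35 3/35

C = [2/7, 11/14, 11/14, 6/7, 1]
j=0 picked index 0: u0 ∈ [0, 2/7)
j=1 picked index 0: u0 ∈ [-1/5, 3/35)
j=2 picked index 1: u0 ∈ [-4/35, 27/70)
j=3 picked index 1: u0 ∈ [-11/35, 13/70)
j=4 picked index 4: u0 ∈ [2/35, 1/5)
intersection: [2/35, 3/35)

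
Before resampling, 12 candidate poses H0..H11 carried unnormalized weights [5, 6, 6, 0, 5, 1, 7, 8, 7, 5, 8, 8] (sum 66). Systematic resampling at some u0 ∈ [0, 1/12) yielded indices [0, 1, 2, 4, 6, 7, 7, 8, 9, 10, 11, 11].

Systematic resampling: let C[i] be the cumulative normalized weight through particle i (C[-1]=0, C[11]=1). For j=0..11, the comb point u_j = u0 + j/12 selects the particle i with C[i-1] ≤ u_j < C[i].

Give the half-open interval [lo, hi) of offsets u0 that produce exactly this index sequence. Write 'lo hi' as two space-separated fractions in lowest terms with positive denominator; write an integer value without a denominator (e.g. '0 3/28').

C = [5/66, 1/6, 17/66, 17/66, 1/3, 23/66, 5/11, 19/33, 15/22, 25/33, 29/33, 1]
j=0 picked index 0: u0 ∈ [0, 5/66)
j=1 picked index 1: u0 ∈ [-1/132, 1/12)
j=2 picked index 2: u0 ∈ [0, 1/11)
j=3 picked index 4: u0 ∈ [1/132, 1/12)
j=4 picked index 6: u0 ∈ [1/66, 4/33)
j=5 picked index 7: u0 ∈ [5/132, 7/44)
j=6 picked index 7: u0 ∈ [-1/22, 5/66)
j=7 picked index 8: u0 ∈ [-1/132, 13/132)
j=8 picked index 9: u0 ∈ [1/66, 1/11)
j=9 picked index 10: u0 ∈ [1/132, 17/132)
j=10 picked index 11: u0 ∈ [1/22, 1/6)
j=11 picked index 11: u0 ∈ [-5/132, 1/12)
intersection: [1/22, 5/66)

1/22 5/66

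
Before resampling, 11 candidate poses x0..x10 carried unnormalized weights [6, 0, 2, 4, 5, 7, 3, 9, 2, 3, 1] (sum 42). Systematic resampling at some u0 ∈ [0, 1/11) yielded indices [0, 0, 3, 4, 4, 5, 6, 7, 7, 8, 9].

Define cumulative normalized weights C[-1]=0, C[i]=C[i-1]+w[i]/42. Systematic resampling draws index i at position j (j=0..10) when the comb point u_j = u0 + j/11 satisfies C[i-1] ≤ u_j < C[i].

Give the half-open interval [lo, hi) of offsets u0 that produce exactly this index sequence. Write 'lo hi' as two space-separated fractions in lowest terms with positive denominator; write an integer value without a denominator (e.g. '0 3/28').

3/77 19/462

C = [1/7, 1/7, 4/21, 2/7, 17/42, 4/7, 9/14, 6/7, 19/21, 41/42, 1]
j=0 picked index 0: u0 ∈ [0, 1/7)
j=1 picked index 0: u0 ∈ [-1/11, 4/77)
j=2 picked index 3: u0 ∈ [2/231, 8/77)
j=3 picked index 4: u0 ∈ [1/77, 61/462)
j=4 picked index 4: u0 ∈ [-6/77, 19/462)
j=5 picked index 5: u0 ∈ [-23/462, 9/77)
j=6 picked index 6: u0 ∈ [2/77, 15/154)
j=7 picked index 7: u0 ∈ [1/154, 17/77)
j=8 picked index 7: u0 ∈ [-13/154, 10/77)
j=9 picked index 8: u0 ∈ [3/77, 20/231)
j=10 picked index 9: u0 ∈ [-1/231, 31/462)
intersection: [3/77, 19/462)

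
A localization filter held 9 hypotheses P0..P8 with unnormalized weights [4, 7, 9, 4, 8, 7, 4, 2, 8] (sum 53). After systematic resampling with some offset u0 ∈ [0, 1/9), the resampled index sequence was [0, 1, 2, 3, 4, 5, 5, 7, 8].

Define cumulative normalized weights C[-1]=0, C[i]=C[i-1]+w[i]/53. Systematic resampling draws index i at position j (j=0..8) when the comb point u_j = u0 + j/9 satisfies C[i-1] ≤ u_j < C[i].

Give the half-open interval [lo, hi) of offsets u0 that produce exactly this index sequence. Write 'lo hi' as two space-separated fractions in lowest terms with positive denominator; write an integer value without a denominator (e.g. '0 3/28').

C = [4/53, 11/53, 20/53, 24/53, 32/53, 39/53, 43/53, 45/53, 1]
j=0 picked index 0: u0 ∈ [0, 4/53)
j=1 picked index 1: u0 ∈ [-17/477, 46/477)
j=2 picked index 2: u0 ∈ [-7/477, 74/477)
j=3 picked index 3: u0 ∈ [7/159, 19/159)
j=4 picked index 4: u0 ∈ [4/477, 76/477)
j=5 picked index 5: u0 ∈ [23/477, 86/477)
j=6 picked index 5: u0 ∈ [-10/159, 11/159)
j=7 picked index 7: u0 ∈ [16/477, 34/477)
j=8 picked index 8: u0 ∈ [-19/477, 1/9)
intersection: [23/477, 11/159)

23/477 11/159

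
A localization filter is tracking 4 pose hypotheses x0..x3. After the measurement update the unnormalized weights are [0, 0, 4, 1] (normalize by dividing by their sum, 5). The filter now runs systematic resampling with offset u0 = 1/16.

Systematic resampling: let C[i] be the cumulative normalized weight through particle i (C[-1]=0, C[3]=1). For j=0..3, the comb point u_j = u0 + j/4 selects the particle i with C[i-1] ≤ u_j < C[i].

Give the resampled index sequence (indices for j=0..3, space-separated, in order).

2 2 2 3

C = [0, 0, 4/5, 1]
j=0: u_0=1/16 ∈ [0, 4/5) → index 2
j=1: u_1=5/16 ∈ [0, 4/5) → index 2
j=2: u_2=9/16 ∈ [0, 4/5) → index 2
j=3: u_3=13/16 ∈ [4/5, 1) → index 3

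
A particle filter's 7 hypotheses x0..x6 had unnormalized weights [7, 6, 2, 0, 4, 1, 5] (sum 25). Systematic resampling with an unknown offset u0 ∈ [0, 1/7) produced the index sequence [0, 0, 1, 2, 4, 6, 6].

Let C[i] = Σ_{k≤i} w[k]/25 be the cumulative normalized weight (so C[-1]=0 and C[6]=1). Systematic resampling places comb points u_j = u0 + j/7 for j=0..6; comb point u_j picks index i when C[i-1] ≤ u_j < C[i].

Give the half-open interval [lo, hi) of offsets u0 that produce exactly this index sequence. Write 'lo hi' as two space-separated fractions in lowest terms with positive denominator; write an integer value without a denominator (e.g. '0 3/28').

C = [7/25, 13/25, 3/5, 3/5, 19/25, 4/5, 1]
j=0 picked index 0: u0 ∈ [0, 7/25)
j=1 picked index 0: u0 ∈ [-1/7, 24/175)
j=2 picked index 1: u0 ∈ [-1/175, 41/175)
j=3 picked index 2: u0 ∈ [16/175, 6/35)
j=4 picked index 4: u0 ∈ [1/35, 33/175)
j=5 picked index 6: u0 ∈ [3/35, 2/7)
j=6 picked index 6: u0 ∈ [-2/35, 1/7)
intersection: [16/175, 24/175)

16/175 24/175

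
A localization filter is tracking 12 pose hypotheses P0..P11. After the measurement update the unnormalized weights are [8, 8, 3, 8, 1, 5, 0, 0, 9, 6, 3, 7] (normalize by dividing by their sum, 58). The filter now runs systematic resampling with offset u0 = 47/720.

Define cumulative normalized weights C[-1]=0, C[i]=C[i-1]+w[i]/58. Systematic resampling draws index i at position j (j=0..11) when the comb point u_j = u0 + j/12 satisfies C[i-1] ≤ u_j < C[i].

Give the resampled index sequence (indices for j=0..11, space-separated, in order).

0 1 1 2 3 4 5 8 9 9 11 11

C = [4/29, 8/29, 19/58, 27/58, 14/29, 33/58, 33/58, 33/58, 21/29, 24/29, 51/58, 1]
j=0: u_0=47/720 ∈ [0, 4/29) → index 0
j=1: u_1=107/720 ∈ [4/29, 8/29) → index 1
j=2: u_2=167/720 ∈ [4/29, 8/29) → index 1
j=3: u_3=227/720 ∈ [8/29, 19/58) → index 2
j=4: u_4=287/720 ∈ [19/58, 27/58) → index 3
j=5: u_5=347/720 ∈ [27/58, 14/29) → index 4
j=6: u_6=407/720 ∈ [14/29, 33/58) → index 5
j=7: u_7=467/720 ∈ [33/58, 21/29) → index 8
j=8: u_8=527/720 ∈ [21/29, 24/29) → index 9
j=9: u_9=587/720 ∈ [21/29, 24/29) → index 9
j=10: u_10=647/720 ∈ [51/58, 1) → index 11
j=11: u_11=707/720 ∈ [51/58, 1) → index 11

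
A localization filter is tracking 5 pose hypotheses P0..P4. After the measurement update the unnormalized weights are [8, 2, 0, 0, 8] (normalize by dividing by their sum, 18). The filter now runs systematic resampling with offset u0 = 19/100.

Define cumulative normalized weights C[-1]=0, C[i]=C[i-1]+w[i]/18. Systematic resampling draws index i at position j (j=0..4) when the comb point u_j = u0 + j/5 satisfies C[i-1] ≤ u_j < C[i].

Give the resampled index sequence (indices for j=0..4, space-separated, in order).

C = [4/9, 5/9, 5/9, 5/9, 1]
j=0: u_0=19/100 ∈ [0, 4/9) → index 0
j=1: u_1=39/100 ∈ [0, 4/9) → index 0
j=2: u_2=59/100 ∈ [5/9, 1) → index 4
j=3: u_3=79/100 ∈ [5/9, 1) → index 4
j=4: u_4=99/100 ∈ [5/9, 1) → index 4

0 0 4 4 4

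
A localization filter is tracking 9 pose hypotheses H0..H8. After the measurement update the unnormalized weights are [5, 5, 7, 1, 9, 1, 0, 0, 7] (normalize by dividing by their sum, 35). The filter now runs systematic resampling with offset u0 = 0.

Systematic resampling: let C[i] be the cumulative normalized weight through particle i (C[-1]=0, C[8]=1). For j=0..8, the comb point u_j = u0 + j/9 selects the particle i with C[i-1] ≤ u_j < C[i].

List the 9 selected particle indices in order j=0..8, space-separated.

C = [1/7, 2/7, 17/35, 18/35, 27/35, 4/5, 4/5, 4/5, 1]
j=0: u_0=0 ∈ [0, 1/7) → index 0
j=1: u_1=1/9 ∈ [0, 1/7) → index 0
j=2: u_2=2/9 ∈ [1/7, 2/7) → index 1
j=3: u_3=1/3 ∈ [2/7, 17/35) → index 2
j=4: u_4=4/9 ∈ [2/7, 17/35) → index 2
j=5: u_5=5/9 ∈ [18/35, 27/35) → index 4
j=6: u_6=2/3 ∈ [18/35, 27/35) → index 4
j=7: u_7=7/9 ∈ [27/35, 4/5) → index 5
j=8: u_8=8/9 ∈ [4/5, 1) → index 8

0 0 1 2 2 4 4 5 8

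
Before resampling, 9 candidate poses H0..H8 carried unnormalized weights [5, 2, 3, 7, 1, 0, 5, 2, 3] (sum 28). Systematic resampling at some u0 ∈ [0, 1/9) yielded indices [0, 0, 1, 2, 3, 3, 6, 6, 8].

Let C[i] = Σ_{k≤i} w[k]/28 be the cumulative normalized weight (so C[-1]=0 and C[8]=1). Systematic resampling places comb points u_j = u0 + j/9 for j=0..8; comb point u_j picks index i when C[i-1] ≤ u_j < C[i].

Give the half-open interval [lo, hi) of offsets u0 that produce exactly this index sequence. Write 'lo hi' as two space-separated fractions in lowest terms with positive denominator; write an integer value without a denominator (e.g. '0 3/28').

1/252 1/42

C = [5/28, 1/4, 5/14, 17/28, 9/14, 9/14, 23/28, 25/28, 1]
j=0 picked index 0: u0 ∈ [0, 5/28)
j=1 picked index 0: u0 ∈ [-1/9, 17/252)
j=2 picked index 1: u0 ∈ [-11/252, 1/36)
j=3 picked index 2: u0 ∈ [-1/12, 1/42)
j=4 picked index 3: u0 ∈ [-11/126, 41/252)
j=5 picked index 3: u0 ∈ [-25/126, 13/252)
j=6 picked index 6: u0 ∈ [-1/42, 13/84)
j=7 picked index 6: u0 ∈ [-17/126, 11/252)
j=8 picked index 8: u0 ∈ [1/252, 1/9)
intersection: [1/252, 1/42)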